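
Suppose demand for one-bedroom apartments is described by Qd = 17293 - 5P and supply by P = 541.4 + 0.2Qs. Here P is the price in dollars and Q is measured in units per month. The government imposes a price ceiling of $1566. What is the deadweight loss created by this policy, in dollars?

941780

Rearranging supply gives Qs = 5P - 2707. Without the control the market clears where 17293 - 5P = 5P - 2707, i.e. P* = 2000 and Q* = 7293.
Because the ceiling (1566) lies below the market-clearing price, it is binding.
At P = 1566: Qd = 17293 - 5·1566 = 9463 and Qs = 5·1566 - 2707 = 5123.
Quantity traded falls to 5123. At Q = 5123 the demand price is (17293 - 5123)/5 = 2434 and the supply price is (2707 + 5123)/5 = 1566.
Deadweight loss = ½ · (2434 - 1566) · (7293 - 5123) = ½ · 868 · 2170 = 941780.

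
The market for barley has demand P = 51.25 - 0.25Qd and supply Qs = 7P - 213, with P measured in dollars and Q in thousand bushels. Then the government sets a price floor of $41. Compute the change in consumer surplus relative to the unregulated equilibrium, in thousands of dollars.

Rearranging demand gives Qd = 205 - 4P. In a free market, 205 - 4P = 7P - 213 gives the equilibrium P* = 38, Q* = 53.
Because the floor (41) lies above the market-clearing price, it is binding.
At P = 41: Qd = 205 - 4·41 = 41 and Qs = 7·41 - 213 = 74.
Consumer surplus without the control is ½ · (51.25 - 38) · 53 = 351.125.
With the floor, consumers buy 41 units at 41, so CS = ½ · (51.25 - 41) · 41 = 210.125.
Change in consumer surplus = 210.125 - 351.125 = -141.

-141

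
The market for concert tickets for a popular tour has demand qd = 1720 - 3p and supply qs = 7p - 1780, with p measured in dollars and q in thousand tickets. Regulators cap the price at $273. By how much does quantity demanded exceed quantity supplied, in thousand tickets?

770

Setting quantity demanded equal to quantity supplied, 1720 - 3p = 7p - 1780, gives p* = 350 and q* = 670.
Because the ceiling (273) lies below the market-clearing price, it is binding.
At p = 273: qd = 1720 - 3·273 = 901 and qs = 7·273 - 1780 = 131.
Shortage = qd - qs = 901 - 131 = 770.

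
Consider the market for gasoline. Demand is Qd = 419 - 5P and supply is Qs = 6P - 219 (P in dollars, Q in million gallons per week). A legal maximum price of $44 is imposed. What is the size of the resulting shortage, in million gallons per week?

154

In a free market, 419 - 5P = 6P - 219 gives the equilibrium P* = 58, Q* = 129.
The ceiling of 44 is below the equilibrium price 58, so it binds.
At P = 44: Qd = 419 - 5·44 = 199 and Qs = 6·44 - 219 = 45.
Shortage = Qd - Qs = 199 - 45 = 154.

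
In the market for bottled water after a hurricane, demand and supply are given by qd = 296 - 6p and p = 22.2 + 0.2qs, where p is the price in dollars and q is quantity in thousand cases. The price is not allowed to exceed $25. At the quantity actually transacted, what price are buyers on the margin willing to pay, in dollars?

47

Rearranging supply gives qs = 5p - 111. In a free market, 296 - 6p = 5p - 111 gives the equilibrium p* = 37, q* = 74.
Because the ceiling (25) lies below the market-clearing price, it is binding.
At p = 25: qd = 296 - 6·25 = 146 and qs = 5·25 - 111 = 14.
Only 14 units reach the market. On the demand curve, the marginal buyer's willingness to pay at q = 14 is (296 - 14)/6 = 47.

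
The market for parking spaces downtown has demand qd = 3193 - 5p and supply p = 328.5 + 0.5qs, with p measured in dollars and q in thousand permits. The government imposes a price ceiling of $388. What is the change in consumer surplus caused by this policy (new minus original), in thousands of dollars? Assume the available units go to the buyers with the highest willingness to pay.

Rearranging supply gives qs = 2p - 657. Equilibrium: 3193 - 5p = 2p - 657, so 3850 = 7p and p* = 550, q* = 443.
The ceiling of 388 is below the equilibrium price 550, so it binds.
At p = 388: qd = 3193 - 5·388 = 1253 and qs = 2·388 - 657 = 119.
Consumer surplus without the control is ½ · (638.6 - 550) · 443 = 19624.9.
With the ceiling, 119 units are sold at 388 (assume they go to the highest-value buyers). The demand price at q = 119 is 614.8, so CS = ½ · [(638.6 - 388) + (614.8 - 388)] · 119 = 28405.3.
Change in consumer surplus = 28405.3 - 19624.9 = 8780.4.

8780.4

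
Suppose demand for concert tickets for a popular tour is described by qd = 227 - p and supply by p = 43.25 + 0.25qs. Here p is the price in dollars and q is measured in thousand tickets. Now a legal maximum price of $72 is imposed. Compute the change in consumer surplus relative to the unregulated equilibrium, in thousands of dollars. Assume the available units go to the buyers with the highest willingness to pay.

Rearranging supply gives qs = 4p - 173. In a free market, 227 - p = 4p - 173 gives the equilibrium p* = 80, q* = 147.
Because the ceiling (72) lies below the market-clearing price, it is binding.
At p = 72: qd = 227 - 72 = 155 and qs = 4·72 - 173 = 115.
Consumer surplus without the control is ½ · (227 - 80) · 147 = 10804.5.
With the ceiling, 115 units are sold at 72 (assume they go to the highest-value buyers). The demand price at q = 115 is 112, so CS = ½ · [(227 - 72) + (112 - 72)] · 115 = 11212.5.
Change in consumer surplus = 11212.5 - 10804.5 = 408.

408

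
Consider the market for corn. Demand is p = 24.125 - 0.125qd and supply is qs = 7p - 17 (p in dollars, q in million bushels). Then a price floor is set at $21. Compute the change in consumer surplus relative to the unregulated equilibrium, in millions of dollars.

-371

Rearranging demand gives qd = 193 - 8p. In a free market, 193 - 8p = 7p - 17 gives the equilibrium p* = 14, q* = 81.
Because the floor (21) lies above the market-clearing price, it is binding.
At p = 21: qd = 193 - 8·21 = 25 and qs = 7·21 - 17 = 130.
Consumer surplus without the control is ½ · (24.125 - 14) · 81 = 410.0625.
With the floor, consumers buy 25 units at 21, so CS = ½ · (24.125 - 21) · 25 = 39.0625.
Change in consumer surplus = 39.0625 - 410.0625 = -371.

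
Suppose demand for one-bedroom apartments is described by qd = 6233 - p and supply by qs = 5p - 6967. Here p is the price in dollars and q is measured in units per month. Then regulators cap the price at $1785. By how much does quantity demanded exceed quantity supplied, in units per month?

2490

Equilibrium: 6233 - p = 5p - 6967, so 13200 = 6p and p* = 2200, q* = 4033.
Since 1785 < 2200, the ceiling is binding.
At p = 1785: qd = 6233 - 1785 = 4448 and qs = 5·1785 - 6967 = 1958.
Shortage = qd - qs = 4448 - 1958 = 2490.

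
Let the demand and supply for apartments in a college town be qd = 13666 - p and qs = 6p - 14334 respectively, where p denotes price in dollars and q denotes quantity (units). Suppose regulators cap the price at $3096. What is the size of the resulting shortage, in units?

6328

In a free market, 13666 - p = 6p - 14334 gives the equilibrium p* = 4000, q* = 9666.
Because the ceiling (3096) lies below the market-clearing price, it is binding.
At p = 3096: qd = 13666 - 3096 = 10570 and qs = 6·3096 - 14334 = 4242.
Shortage = qd - qs = 10570 - 4242 = 6328.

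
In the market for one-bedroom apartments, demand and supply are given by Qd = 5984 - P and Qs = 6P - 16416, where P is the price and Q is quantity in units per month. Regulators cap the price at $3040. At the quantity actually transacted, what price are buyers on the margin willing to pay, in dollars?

Setting quantity demanded equal to quantity supplied, 5984 - P = 6P - 16416, gives P* = 3200 and Q* = 2784.
Because the ceiling (3040) lies below the market-clearing price, it is binding.
At P = 3040: Qd = 5984 - 3040 = 2944 and Qs = 6·3040 - 16416 = 1824.
Only 1824 units reach the market. On the demand curve, the marginal buyer's willingness to pay at Q = 1824 is (5984 - 1824) = 4160.

4160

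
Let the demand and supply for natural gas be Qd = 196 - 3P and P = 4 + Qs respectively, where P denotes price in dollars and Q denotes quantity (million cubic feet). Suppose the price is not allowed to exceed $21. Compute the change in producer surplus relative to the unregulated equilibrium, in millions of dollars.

-913.5

Rearranging supply gives Qs = P - 4. Without the control the market clears where 196 - 3P = P - 4, i.e. P* = 50 and Q* = 46.
The ceiling of 21 is below the equilibrium price 50, so it binds.
At P = 21: Qd = 196 - 3·21 = 133 and Qs = 21 - 4 = 17.
Producer surplus without the control is ½ · (50 - 4) · 46 = 1058.
With the ceiling, producers sell 17 units at 21, so PS = ½ · (21 - 4) · 17 = 144.5.
Change in producer surplus = 144.5 - 1058 = -913.5.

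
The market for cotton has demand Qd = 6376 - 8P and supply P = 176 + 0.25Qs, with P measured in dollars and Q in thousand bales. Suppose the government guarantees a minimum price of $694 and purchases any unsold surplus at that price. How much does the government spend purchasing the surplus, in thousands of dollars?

866112

Rearranging supply gives Qs = 4P - 704. In a free market, 6376 - 8P = 4P - 704 gives the equilibrium P* = 590, Q* = 1656.
Since 694 > 590, the floor is binding.
At P = 694: Qd = 6376 - 8·694 = 824 and Qs = 4·694 - 704 = 2072.
Surplus = Qs - Qd = 1248.
Government expenditure = surplus × support price = 1248 × 694 = 866112.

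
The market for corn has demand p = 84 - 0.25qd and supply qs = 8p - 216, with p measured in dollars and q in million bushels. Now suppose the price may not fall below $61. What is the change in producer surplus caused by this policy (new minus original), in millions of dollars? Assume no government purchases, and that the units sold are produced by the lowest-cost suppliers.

1155

Rearranging demand gives qd = 336 - 4p. Setting quantity demanded equal to quantity supplied, 336 - 4p = 8p - 216, gives p* = 46 and q* = 152.
The floor of 61 is above the equilibrium price 46, so it binds.
At p = 61: qd = 336 - 4·61 = 92 and qs = 8·61 - 216 = 272.
Producer surplus without the control is ½ · (46 - 27) · 152 = 1444.
With the floor, 92 units are sold at 61. The supply price at q = 92 is 38.5, so PS = ½ · [(61 - 27) + (61 - 38.5)] · 92 = 2599.
Change in producer surplus = 2599 - 1444 = 1155.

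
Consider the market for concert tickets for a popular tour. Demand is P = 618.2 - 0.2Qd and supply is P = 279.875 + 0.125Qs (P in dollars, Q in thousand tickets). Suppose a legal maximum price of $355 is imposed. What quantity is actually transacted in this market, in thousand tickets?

601

Rearranging demand gives Qd = 3091 - 5P; rearranging supply gives Qs = 8P - 2239. Setting quantity demanded equal to quantity supplied, 3091 - 5P = 8P - 2239, gives P* = 410 and Q* = 1041.
Since 355 < 410, the ceiling is binding.
At P = 355: Qd = 3091 - 5·355 = 1316 and Qs = 8·355 - 2239 = 601.
The quantity actually transacted is the short side, supply: 601.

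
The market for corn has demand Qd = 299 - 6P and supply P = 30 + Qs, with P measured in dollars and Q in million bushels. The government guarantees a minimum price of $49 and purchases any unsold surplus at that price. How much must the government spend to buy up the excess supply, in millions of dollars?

686

Rearranging supply gives Qs = P - 30. Setting quantity demanded equal to quantity supplied, 299 - 6P = P - 30, gives P* = 47 and Q* = 17.
The floor of 49 is above the equilibrium price 47, so it binds.
At P = 49: Qd = 299 - 6·49 = 5 and Qs = 49 - 30 = 19.
Surplus = Qs - Qd = 14.
Government expenditure = surplus × support price = 14 × 49 = 686.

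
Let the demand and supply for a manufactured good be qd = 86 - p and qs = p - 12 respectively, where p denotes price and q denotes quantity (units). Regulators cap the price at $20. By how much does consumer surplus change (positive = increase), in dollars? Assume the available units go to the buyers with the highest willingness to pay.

-188.5

Without the control the market clears where 86 - p = p - 12, i.e. p* = 49 and q* = 37.
The ceiling of 20 is below the equilibrium price 49, so it binds.
At p = 20: qd = 86 - 20 = 66 and qs = 20 - 12 = 8.
Consumer surplus without the control is ½ · (86 - 49) · 37 = 684.5.
With the ceiling, 8 units are sold at 20 (assume they go to the highest-value buyers). The demand price at q = 8 is 78, so CS = ½ · [(86 - 20) + (78 - 20)] · 8 = 496.
Change in consumer surplus = 496 - 684.5 = -188.5.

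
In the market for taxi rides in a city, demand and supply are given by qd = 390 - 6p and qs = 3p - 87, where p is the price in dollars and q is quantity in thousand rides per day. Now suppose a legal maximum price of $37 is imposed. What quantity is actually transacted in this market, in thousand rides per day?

Setting quantity demanded equal to quantity supplied, 390 - 6p = 3p - 87, gives p* = 53 and q* = 72.
Because the ceiling (37) lies below the market-clearing price, it is binding.
At p = 37: qd = 390 - 6·37 = 168 and qs = 3·37 - 87 = 24.
The quantity actually transacted is the short side, supply: 24.

24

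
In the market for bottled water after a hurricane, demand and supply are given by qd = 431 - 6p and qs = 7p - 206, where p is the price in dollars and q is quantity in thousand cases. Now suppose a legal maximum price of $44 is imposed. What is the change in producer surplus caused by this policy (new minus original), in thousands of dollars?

In a free market, 431 - 6p = 7p - 206 gives the equilibrium p* = 49, q* = 137.
The ceiling of 44 is below the equilibrium price 49, so it binds.
At p = 44: qd = 431 - 6·44 = 167 and qs = 7·44 - 206 = 102.
Producer surplus without the control is ½ · (49 - 206/7) · 137 = 18769/14.
With the ceiling, producers sell 102 units at 44, so PS = ½ · (44 - 206/7) · 102 = 5202/7.
Change in producer surplus = 5202/7 - 18769/14 = -597.5.

-597.5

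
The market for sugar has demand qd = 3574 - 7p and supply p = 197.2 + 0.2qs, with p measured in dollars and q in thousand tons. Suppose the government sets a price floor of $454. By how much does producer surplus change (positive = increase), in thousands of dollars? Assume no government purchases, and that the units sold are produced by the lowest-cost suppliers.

2471.6

Rearranging supply gives qs = 5p - 986. In a free market, 3574 - 7p = 5p - 986 gives the equilibrium p* = 380, q* = 914.
The floor of 454 is above the equilibrium price 380, so it binds.
At p = 454: qd = 3574 - 7·454 = 396 and qs = 5·454 - 986 = 1284.
Producer surplus without the control is ½ · (380 - 197.2) · 914 = 83539.6.
With the floor, 396 units are sold at 454. The supply price at q = 396 is 276.4, so PS = ½ · [(454 - 197.2) + (454 - 276.4)] · 396 = 86011.2.
Change in producer surplus = 86011.2 - 83539.6 = 2471.6.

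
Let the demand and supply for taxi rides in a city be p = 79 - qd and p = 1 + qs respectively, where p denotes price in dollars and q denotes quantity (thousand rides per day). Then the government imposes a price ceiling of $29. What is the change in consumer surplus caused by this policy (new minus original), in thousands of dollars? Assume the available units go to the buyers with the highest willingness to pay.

247.5

Rearranging demand gives qd = 79 - p; rearranging supply gives qs = p - 1. Without the control the market clears where 79 - p = p - 1, i.e. p* = 40 and q* = 39.
Since 29 < 40, the ceiling is binding.
At p = 29: qd = 79 - 29 = 50 and qs = 29 - 1 = 28.
Consumer surplus without the control is ½ · (79 - 40) · 39 = 760.5.
With the ceiling, 28 units are sold at 29 (assume they go to the highest-value buyers). The demand price at q = 28 is 51, so CS = ½ · [(79 - 29) + (51 - 29)] · 28 = 1008.
Change in consumer surplus = 1008 - 760.5 = 247.5.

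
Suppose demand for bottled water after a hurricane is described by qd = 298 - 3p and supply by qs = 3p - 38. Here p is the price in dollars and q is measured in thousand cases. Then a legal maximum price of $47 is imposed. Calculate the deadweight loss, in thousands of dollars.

243

In a free market, 298 - 3p = 3p - 38 gives the equilibrium p* = 56, q* = 130.
Because the ceiling (47) lies below the market-clearing price, it is binding.
At p = 47: qd = 298 - 3·47 = 157 and qs = 3·47 - 38 = 103.
Quantity traded falls to 103. At q = 103 the demand price is (298 - 103)/3 = 65 and the supply price is (38 + 103)/3 = 47.
Deadweight loss = ½ · (65 - 47) · (130 - 103) = ½ · 18 · 27 = 243.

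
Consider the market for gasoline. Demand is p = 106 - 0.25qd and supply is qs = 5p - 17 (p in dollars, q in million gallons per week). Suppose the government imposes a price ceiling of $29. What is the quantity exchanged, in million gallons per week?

Rearranging demand gives qd = 424 - 4p. Equilibrium: 424 - 4p = 5p - 17, so 441 = 9p and p* = 49, q* = 228.
Because the ceiling (29) lies below the market-clearing price, it is binding.
At p = 29: qd = 424 - 4·29 = 308 and qs = 5·29 - 17 = 128.
The quantity actually transacted is the short side, supply: 128.

128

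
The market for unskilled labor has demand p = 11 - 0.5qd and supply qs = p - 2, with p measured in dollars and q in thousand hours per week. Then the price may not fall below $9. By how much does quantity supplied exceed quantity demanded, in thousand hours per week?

Rearranging demand gives qd = 22 - 2p. Setting quantity demanded equal to quantity supplied, 22 - 2p = p - 2, gives p* = 8 and q* = 6.
Since 9 > 8, the floor is binding.
At p = 9: qd = 22 - 2·9 = 4 and qs = 9 - 2 = 7.
Surplus = qs - qd = 7 - 4 = 3.

3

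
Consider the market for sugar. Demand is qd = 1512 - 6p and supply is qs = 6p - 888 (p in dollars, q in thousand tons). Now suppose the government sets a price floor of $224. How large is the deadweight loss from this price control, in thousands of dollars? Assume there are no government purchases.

Setting quantity demanded equal to quantity supplied, 1512 - 6p = 6p - 888, gives p* = 200 and q* = 312.
Since 224 > 200, the floor is binding.
At p = 224: qd = 1512 - 6·224 = 168 and qs = 6·224 - 888 = 456.
Quantity traded falls to 168. At q = 168 the demand price is (1512 - 168)/6 = 224 and the supply price is (888 + 168)/6 = 176.
Deadweight loss = ½ · (224 - 176) · (312 - 168) = ½ · 48 · 144 = 3456.

3456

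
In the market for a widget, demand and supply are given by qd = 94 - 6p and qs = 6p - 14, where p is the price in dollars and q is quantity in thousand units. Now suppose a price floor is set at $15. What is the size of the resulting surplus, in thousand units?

Equilibrium: 94 - 6p = 6p - 14, so 108 = 12p and p* = 9, q* = 40.
The floor of 15 is above the equilibrium price 9, so it binds.
At p = 15: qd = 94 - 6·15 = 4 and qs = 6·15 - 14 = 76.
Surplus = qs - qd = 76 - 4 = 72.

72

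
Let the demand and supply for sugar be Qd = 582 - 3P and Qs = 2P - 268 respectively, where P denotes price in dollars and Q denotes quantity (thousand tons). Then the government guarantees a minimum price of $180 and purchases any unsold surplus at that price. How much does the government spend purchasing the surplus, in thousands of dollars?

9000

Equilibrium: 582 - 3P = 2P - 268, so 850 = 5P and P* = 170, Q* = 72.
Since 180 > 170, the floor is binding.
At P = 180: Qd = 582 - 3·180 = 42 and Qs = 2·180 - 268 = 92.
Surplus = Qs - Qd = 50.
Government expenditure = surplus × support price = 50 × 180 = 9000.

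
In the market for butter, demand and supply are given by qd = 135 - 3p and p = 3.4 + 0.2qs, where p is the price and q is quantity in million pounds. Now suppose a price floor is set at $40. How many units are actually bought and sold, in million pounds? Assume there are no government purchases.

Rearranging supply gives qs = 5p - 17. Without the control the market clears where 135 - 3p = 5p - 17, i.e. p* = 19 and q* = 78.
Because the floor (40) lies above the market-clearing price, it is binding.
At p = 40: qd = 135 - 3·40 = 15 and qs = 5·40 - 17 = 183.
The quantity actually transacted is the short side, demand: 15.

15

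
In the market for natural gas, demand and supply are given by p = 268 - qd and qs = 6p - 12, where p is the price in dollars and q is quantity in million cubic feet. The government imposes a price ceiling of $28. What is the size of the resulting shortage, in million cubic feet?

Rearranging demand gives qd = 268 - p. Without the control the market clears where 268 - p = 6p - 12, i.e. p* = 40 and q* = 228.
Because the ceiling (28) lies below the market-clearing price, it is binding.
At p = 28: qd = 268 - 28 = 240 and qs = 6·28 - 12 = 156.
Shortage = qd - qs = 240 - 156 = 84.

84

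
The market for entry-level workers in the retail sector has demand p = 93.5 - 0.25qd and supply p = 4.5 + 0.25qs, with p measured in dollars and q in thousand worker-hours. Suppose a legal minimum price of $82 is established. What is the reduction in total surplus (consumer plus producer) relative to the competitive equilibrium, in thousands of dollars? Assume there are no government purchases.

Rearranging demand gives qd = 374 - 4p; rearranging supply gives qs = 4p - 18. Equilibrium: 374 - 4p = 4p - 18, so 392 = 8p and p* = 49, q* = 178.
Since 82 > 49, the floor is binding.
At p = 82: qd = 374 - 4·82 = 46 and qs = 4·82 - 18 = 310.
Quantity traded falls to 46. At q = 46 the demand price is (374 - 46)/4 = 82 and the supply price is (18 + 46)/4 = 16.
Deadweight loss = ½ · (82 - 16) · (178 - 46) = ½ · 66 · 132 = 4356.

4356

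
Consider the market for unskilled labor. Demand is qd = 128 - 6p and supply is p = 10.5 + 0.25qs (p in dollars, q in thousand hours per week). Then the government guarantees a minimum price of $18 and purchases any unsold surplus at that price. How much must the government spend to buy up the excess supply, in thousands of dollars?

Rearranging supply gives qs = 4p - 42. Setting quantity demanded equal to quantity supplied, 128 - 6p = 4p - 42, gives p* = 17 and q* = 26.
The floor of 18 is above the equilibrium price 17, so it binds.
At p = 18: qd = 128 - 6·18 = 20 and qs = 4·18 - 42 = 30.
Surplus = qs - qd = 10.
Government expenditure = surplus × support price = 10 × 18 = 180.

180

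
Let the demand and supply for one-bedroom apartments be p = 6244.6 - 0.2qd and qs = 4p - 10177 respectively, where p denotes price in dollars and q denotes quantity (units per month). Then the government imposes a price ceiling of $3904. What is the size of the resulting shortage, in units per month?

Rearranging demand gives qd = 31223 - 5p. In a free market, 31223 - 5p = 4p - 10177 gives the equilibrium p* = 4600, q* = 8223.
The ceiling of 3904 is below the equilibrium price 4600, so it binds.
At p = 3904: qd = 31223 - 5·3904 = 11703 and qs = 4·3904 - 10177 = 5439.
Shortage = qd - qs = 11703 - 5439 = 6264.

6264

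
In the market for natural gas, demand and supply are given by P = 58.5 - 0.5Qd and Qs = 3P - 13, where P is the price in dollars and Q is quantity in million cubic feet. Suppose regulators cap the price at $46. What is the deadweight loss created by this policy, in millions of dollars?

0

Rearranging demand gives Qd = 117 - 2P. In a free market, 117 - 2P = 3P - 13 gives the equilibrium P* = 26, Q* = 65.
The ceiling of 46 is above the equilibrium price 26, so it is not binding; the market clears at P* = 26, Q* = 65.
Since the control does not bind, no trades are prevented and deadweight loss is zero.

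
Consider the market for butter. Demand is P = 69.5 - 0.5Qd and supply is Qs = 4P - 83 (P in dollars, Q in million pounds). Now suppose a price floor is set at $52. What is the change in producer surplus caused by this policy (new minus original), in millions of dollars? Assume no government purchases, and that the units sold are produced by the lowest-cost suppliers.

412.5

Rearranging demand gives Qd = 139 - 2P. Setting quantity demanded equal to quantity supplied, 139 - 2P = 4P - 83, gives P* = 37 and Q* = 65.
Since 52 > 37, the floor is binding.
At P = 52: Qd = 139 - 2·52 = 35 and Qs = 4·52 - 83 = 125.
Producer surplus without the control is ½ · (37 - 20.75) · 65 = 528.125.
With the floor, 35 units are sold at 52. The supply price at Q = 35 is 29.5, so PS = ½ · [(52 - 20.75) + (52 - 29.5)] · 35 = 940.625.
Change in producer surplus = 940.625 - 528.125 = 412.5.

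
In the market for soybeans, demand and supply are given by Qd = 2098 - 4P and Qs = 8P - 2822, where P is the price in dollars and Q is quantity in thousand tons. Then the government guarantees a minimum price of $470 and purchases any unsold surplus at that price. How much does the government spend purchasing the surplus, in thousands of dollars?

Without the control the market clears where 2098 - 4P = 8P - 2822, i.e. P* = 410 and Q* = 458.
Because the floor (470) lies above the market-clearing price, it is binding.
At P = 470: Qd = 2098 - 4·470 = 218 and Qs = 8·470 - 2822 = 938.
Surplus = Qs - Qd = 720.
Government expenditure = surplus × support price = 720 × 470 = 338400.

338400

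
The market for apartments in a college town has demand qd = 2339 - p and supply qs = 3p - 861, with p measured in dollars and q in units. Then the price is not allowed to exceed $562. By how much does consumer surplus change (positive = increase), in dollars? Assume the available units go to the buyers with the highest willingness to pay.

Equilibrium: 2339 - p = 3p - 861, so 3200 = 4p and p* = 800, q* = 1539.
Because the ceiling (562) lies below the market-clearing price, it is binding.
At p = 562: qd = 2339 - 562 = 1777 and qs = 3·562 - 861 = 825.
Consumer surplus without the control is ½ · (2339 - 800) · 1539 = 1184260.5.
With the ceiling, 825 units are sold at 562 (assume they go to the highest-value buyers). The demand price at q = 825 is 1514, so CS = ½ · [(2339 - 562) + (1514 - 562)] · 825 = 1125712.5.
Change in consumer surplus = 1125712.5 - 1184260.5 = -58548.

-58548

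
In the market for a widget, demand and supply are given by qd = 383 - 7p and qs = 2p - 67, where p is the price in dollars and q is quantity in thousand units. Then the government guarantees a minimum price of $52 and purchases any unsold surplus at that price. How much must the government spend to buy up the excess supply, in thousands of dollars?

936

Equilibrium: 383 - 7p = 2p - 67, so 450 = 9p and p* = 50, q* = 33.
Since 52 > 50, the floor is binding.
At p = 52: qd = 383 - 7·52 = 19 and qs = 2·52 - 67 = 37.
Surplus = qs - qd = 18.
Government expenditure = surplus × support price = 18 × 52 = 936.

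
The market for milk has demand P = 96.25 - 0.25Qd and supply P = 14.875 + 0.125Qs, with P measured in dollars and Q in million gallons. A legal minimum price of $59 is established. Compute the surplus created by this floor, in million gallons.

204

Rearranging demand gives Qd = 385 - 4P; rearranging supply gives Qs = 8P - 119. Without the control the market clears where 385 - 4P = 8P - 119, i.e. P* = 42 and Q* = 217.
Since 59 > 42, the floor is binding.
At P = 59: Qd = 385 - 4·59 = 149 and Qs = 8·59 - 119 = 353.
Surplus = Qs - Qd = 353 - 149 = 204.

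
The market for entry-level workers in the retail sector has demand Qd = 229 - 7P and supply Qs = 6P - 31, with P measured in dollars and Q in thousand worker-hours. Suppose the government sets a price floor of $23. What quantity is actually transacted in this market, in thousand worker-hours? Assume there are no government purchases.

Without the control the market clears where 229 - 7P = 6P - 31, i.e. P* = 20 and Q* = 89.
Since 23 > 20, the floor is binding.
At P = 23: Qd = 229 - 7·23 = 68 and Qs = 6·23 - 31 = 107.
The quantity actually transacted is the short side, demand: 68.

68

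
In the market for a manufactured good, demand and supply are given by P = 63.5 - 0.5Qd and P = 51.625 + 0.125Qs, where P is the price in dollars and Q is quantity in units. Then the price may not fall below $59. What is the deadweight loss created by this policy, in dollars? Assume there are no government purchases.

Rearranging demand gives Qd = 127 - 2P; rearranging supply gives Qs = 8P - 413. Setting quantity demanded equal to quantity supplied, 127 - 2P = 8P - 413, gives P* = 54 and Q* = 19.
Because the floor (59) lies above the market-clearing price, it is binding.
At P = 59: Qd = 127 - 2·59 = 9 and Qs = 8·59 - 413 = 59.
Quantity traded falls to 9. At Q = 9 the demand price is (127 - 9)/2 = 59 and the supply price is (413 + 9)/8 = 52.75.
Deadweight loss = ½ · (59 - 52.75) · (19 - 9) = ½ · 6.25 · 10 = 31.25.

31.25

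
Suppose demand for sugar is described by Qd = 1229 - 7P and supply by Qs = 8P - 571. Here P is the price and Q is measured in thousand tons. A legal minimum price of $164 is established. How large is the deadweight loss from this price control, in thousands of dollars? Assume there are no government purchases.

12705

Equilibrium: 1229 - 7P = 8P - 571, so 1800 = 15P and P* = 120, Q* = 389.
The floor of 164 is above the equilibrium price 120, so it binds.
At P = 164: Qd = 1229 - 7·164 = 81 and Qs = 8·164 - 571 = 741.
Quantity traded falls to 81. At Q = 81 the demand price is (1229 - 81)/7 = 164 and the supply price is (571 + 81)/8 = 81.5.
Deadweight loss = ½ · (164 - 81.5) · (389 - 81) = ½ · 82.5 · 308 = 12705.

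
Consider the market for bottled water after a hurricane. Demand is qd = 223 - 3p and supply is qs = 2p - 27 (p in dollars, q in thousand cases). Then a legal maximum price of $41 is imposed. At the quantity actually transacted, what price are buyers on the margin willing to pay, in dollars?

56

Without the control the market clears where 223 - 3p = 2p - 27, i.e. p* = 50 and q* = 73.
Since 41 < 50, the ceiling is binding.
At p = 41: qd = 223 - 3·41 = 100 and qs = 2·41 - 27 = 55.
Only 55 units reach the market. On the demand curve, the marginal buyer's willingness to pay at q = 55 is (223 - 55)/3 = 56.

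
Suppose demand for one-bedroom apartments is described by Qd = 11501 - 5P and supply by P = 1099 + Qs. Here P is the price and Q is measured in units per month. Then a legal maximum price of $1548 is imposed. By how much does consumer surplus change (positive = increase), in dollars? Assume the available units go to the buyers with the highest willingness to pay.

Rearranging supply gives Qs = P - 1099. Equilibrium: 11501 - 5P = P - 1099, so 12600 = 6P and P* = 2100, Q* = 1001.
Since 1548 < 2100, the ceiling is binding.
At P = 1548: Qd = 11501 - 5·1548 = 3761 and Qs = 1548 - 1099 = 449.
Consumer surplus without the control is ½ · (2300.2 - 2100) · 1001 = 100200.1.
With the ceiling, 449 units are sold at 1548 (assume they go to the highest-value buyers). The demand price at Q = 449 is 2210.4, so CS = ½ · [(2300.2 - 1548) + (2210.4 - 1548)] · 449 = 317577.7.
Change in consumer surplus = 317577.7 - 100200.1 = 217377.6.

217377.6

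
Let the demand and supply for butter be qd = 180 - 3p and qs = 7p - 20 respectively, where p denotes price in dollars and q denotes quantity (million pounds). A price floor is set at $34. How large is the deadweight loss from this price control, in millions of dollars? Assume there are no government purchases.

420

In a free market, 180 - 3p = 7p - 20 gives the equilibrium p* = 20, q* = 120.
Since 34 > 20, the floor is binding.
At p = 34: qd = 180 - 3·34 = 78 and qs = 7·34 - 20 = 218.
Quantity traded falls to 78. At q = 78 the demand price is (180 - 78)/3 = 34 and the supply price is (20 + 78)/7 = 14.
Deadweight loss = ½ · (34 - 14) · (120 - 78) = ½ · 20 · 42 = 420.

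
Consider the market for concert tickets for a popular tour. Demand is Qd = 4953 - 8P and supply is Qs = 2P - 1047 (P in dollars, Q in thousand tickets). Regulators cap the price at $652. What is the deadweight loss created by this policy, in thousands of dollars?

Equilibrium: 4953 - 8P = 2P - 1047, so 6000 = 10P and P* = 600, Q* = 153.
The ceiling of 652 is above the equilibrium price 600, so it is not binding; the market clears at P* = 600, Q* = 153.
Since the control does not bind, no trades are prevented and deadweight loss is zero.

0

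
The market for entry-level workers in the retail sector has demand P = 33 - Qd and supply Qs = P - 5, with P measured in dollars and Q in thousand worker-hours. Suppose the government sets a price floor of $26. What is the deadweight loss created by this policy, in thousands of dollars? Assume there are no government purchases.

49

Rearranging demand gives Qd = 33 - P. In a free market, 33 - P = P - 5 gives the equilibrium P* = 19, Q* = 14.
The floor of 26 is above the equilibrium price 19, so it binds.
At P = 26: Qd = 33 - 26 = 7 and Qs = 26 - 5 = 21.
Quantity traded falls to 7. At Q = 7 the demand price is 33 - 7 = 26 and the supply price is 5 + 7 = 12.
Deadweight loss = ½ · (26 - 12) · (14 - 7) = ½ · 14 · 7 = 49.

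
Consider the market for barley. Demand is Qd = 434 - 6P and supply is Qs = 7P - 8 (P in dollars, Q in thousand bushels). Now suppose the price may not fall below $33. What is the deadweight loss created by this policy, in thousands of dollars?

Equilibrium: 434 - 6P = 7P - 8, so 442 = 13P and P* = 34, Q* = 230.
The floor of 33 is below the equilibrium price 34, so it is not binding; the market clears at P* = 34, Q* = 230.
Since the control does not bind, no trades are prevented and deadweight loss is zero.

0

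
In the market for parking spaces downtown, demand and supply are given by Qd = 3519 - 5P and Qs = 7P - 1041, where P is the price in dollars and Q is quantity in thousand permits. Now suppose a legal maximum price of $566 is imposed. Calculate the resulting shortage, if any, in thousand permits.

0

Without the control the market clears where 3519 - 5P = 7P - 1041, i.e. P* = 380 and Q* = 1619.
Since 566 is above P* = 380, the ceiling does not bind and the free-market outcome prevails.
Since the control does not bind, there is no shortage.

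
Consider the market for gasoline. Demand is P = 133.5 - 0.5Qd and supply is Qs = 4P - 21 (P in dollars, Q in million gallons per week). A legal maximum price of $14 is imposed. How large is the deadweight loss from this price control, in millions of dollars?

Rearranging demand gives Qd = 267 - 2P. Without the control the market clears where 267 - 2P = 4P - 21, i.e. P* = 48 and Q* = 171.
Since 14 < 48, the ceiling is binding.
At P = 14: Qd = 267 - 2·14 = 239 and Qs = 4·14 - 21 = 35.
Quantity traded falls to 35. At Q = 35 the demand price is (267 - 35)/2 = 116 and the supply price is (21 + 35)/4 = 14.
Deadweight loss = ½ · (116 - 14) · (171 - 35) = ½ · 102 · 136 = 6936.

6936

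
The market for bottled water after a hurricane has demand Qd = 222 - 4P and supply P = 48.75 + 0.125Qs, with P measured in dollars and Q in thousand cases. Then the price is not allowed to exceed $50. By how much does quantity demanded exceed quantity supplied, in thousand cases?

12

Rearranging supply gives Qs = 8P - 390. Without the control the market clears where 222 - 4P = 8P - 390, i.e. P* = 51 and Q* = 18.
Because the ceiling (50) lies below the market-clearing price, it is binding.
At P = 50: Qd = 222 - 4·50 = 22 and Qs = 8·50 - 390 = 10.
Shortage = Qd - Qs = 22 - 10 = 12.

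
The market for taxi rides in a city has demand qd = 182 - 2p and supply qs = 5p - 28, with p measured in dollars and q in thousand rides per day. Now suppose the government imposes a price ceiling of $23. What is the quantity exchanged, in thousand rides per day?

87

Equilibrium: 182 - 2p = 5p - 28, so 210 = 7p and p* = 30, q* = 122.
Since 23 < 30, the ceiling is binding.
At p = 23: qd = 182 - 2·23 = 136 and qs = 5·23 - 28 = 87.
The quantity actually transacted is the short side, supply: 87.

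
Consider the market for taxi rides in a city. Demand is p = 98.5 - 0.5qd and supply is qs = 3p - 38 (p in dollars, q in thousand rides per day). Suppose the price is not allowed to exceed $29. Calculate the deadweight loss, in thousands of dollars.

1215

Rearranging demand gives qd = 197 - 2p. Equilibrium: 197 - 2p = 3p - 38, so 235 = 5p and p* = 47, q* = 103.
The ceiling of 29 is below the equilibrium price 47, so it binds.
At p = 29: qd = 197 - 2·29 = 139 and qs = 3·29 - 38 = 49.
Quantity traded falls to 49. At q = 49 the demand price is (197 - 49)/2 = 74 and the supply price is (38 + 49)/3 = 29.
Deadweight loss = ½ · (74 - 29) · (103 - 49) = ½ · 45 · 54 = 1215.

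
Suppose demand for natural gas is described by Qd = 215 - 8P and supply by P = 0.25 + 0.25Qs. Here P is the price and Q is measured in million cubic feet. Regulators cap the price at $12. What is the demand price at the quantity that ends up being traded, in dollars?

Rearranging supply gives Qs = 4P - 1. In a free market, 215 - 8P = 4P - 1 gives the equilibrium P* = 18, Q* = 71.
The ceiling of 12 is below the equilibrium price 18, so it binds.
At P = 12: Qd = 215 - 8·12 = 119 and Qs = 4·12 - 1 = 47.
Only 47 units reach the market. On the demand curve, the marginal buyer's willingness to pay at Q = 47 is (215 - 47)/8 = 21.

21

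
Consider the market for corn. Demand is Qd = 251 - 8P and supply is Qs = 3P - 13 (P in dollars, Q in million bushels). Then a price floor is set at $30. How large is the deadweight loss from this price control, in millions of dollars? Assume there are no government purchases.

In a free market, 251 - 8P = 3P - 13 gives the equilibrium P* = 24, Q* = 59.
Since 30 > 24, the floor is binding.
At P = 30: Qd = 251 - 8·30 = 11 and Qs = 3·30 - 13 = 77.
Quantity traded falls to 11. At Q = 11 the demand price is (251 - 11)/8 = 30 and the supply price is (13 + 11)/3 = 8.
Deadweight loss = ½ · (30 - 8) · (59 - 11) = ½ · 22 · 48 = 528.

528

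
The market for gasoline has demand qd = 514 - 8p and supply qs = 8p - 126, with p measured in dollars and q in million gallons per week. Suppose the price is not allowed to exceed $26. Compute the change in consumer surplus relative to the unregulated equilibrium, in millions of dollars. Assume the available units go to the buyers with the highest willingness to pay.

In a free market, 514 - 8p = 8p - 126 gives the equilibrium p* = 40, q* = 194.
The ceiling of 26 is below the equilibrium price 40, so it binds.
At p = 26: qd = 514 - 8·26 = 306 and qs = 8·26 - 126 = 82.
Consumer surplus without the control is ½ · (64.25 - 40) · 194 = 2352.25.
With the ceiling, 82 units are sold at 26 (assume they go to the highest-value buyers). The demand price at q = 82 is 54, so CS = ½ · [(64.25 - 26) + (54 - 26)] · 82 = 2716.25.
Change in consumer surplus = 2716.25 - 2352.25 = 364.

364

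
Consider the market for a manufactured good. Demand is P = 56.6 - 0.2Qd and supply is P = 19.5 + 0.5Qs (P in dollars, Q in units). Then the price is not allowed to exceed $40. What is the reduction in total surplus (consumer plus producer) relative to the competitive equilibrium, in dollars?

50.4

Rearranging demand gives Qd = 283 - 5P; rearranging supply gives Qs = 2P - 39. Setting quantity demanded equal to quantity supplied, 283 - 5P = 2P - 39, gives P* = 46 and Q* = 53.
Because the ceiling (40) lies below the market-clearing price, it is binding.
At P = 40: Qd = 283 - 5·40 = 83 and Qs = 2·40 - 39 = 41.
Quantity traded falls to 41. At Q = 41 the demand price is (283 - 41)/5 = 48.4 and the supply price is (39 + 41)/2 = 40.
Deadweight loss = ½ · (48.4 - 40) · (53 - 41) = ½ · 8.4 · 12 = 50.4.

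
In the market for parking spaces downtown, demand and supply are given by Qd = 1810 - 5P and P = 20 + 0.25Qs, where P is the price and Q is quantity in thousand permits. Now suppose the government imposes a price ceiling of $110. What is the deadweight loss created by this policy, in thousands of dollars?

36000

Rearranging supply gives Qs = 4P - 80. Equilibrium: 1810 - 5P = 4P - 80, so 1890 = 9P and P* = 210, Q* = 760.
The ceiling of 110 is below the equilibrium price 210, so it binds.
At P = 110: Qd = 1810 - 5·110 = 1260 and Qs = 4·110 - 80 = 360.
Quantity traded falls to 360. At Q = 360 the demand price is (1810 - 360)/5 = 290 and the supply price is (80 + 360)/4 = 110.
Deadweight loss = ½ · (290 - 110) · (760 - 360) = ½ · 180 · 400 = 36000.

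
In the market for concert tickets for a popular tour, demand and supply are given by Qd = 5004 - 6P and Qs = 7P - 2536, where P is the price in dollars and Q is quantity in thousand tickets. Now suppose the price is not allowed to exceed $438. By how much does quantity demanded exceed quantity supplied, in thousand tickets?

1846

Equilibrium: 5004 - 6P = 7P - 2536, so 7540 = 13P and P* = 580, Q* = 1524.
The ceiling of 438 is below the equilibrium price 580, so it binds.
At P = 438: Qd = 5004 - 6·438 = 2376 and Qs = 7·438 - 2536 = 530.
Shortage = Qd - Qs = 2376 - 530 = 1846.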